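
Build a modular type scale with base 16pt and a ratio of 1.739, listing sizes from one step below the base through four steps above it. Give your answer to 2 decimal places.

Step -1: 16.0 ÷ 1.739 = 9.20
Step 0: 16pt
Step 1: 16.0 × 1.739 = 27.82
Step 2: 16.0 × 1.739² = 48.39
Step 3: 16.0 × 1.739³ = 84.14
Step 4: 16.0 × 1.739⁴ = 146.32

9.20pt, 16.00pt, 27.82pt, 48.39pt, 84.14pt, 146.32pt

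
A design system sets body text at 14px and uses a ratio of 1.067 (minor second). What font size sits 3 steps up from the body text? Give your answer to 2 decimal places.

17.01px

14.0 × 1.067³ = 14.0 × 1.21477 ≈ 17.01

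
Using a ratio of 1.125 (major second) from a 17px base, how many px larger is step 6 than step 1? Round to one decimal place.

Step 1: 17.0 × 1.125 = 19.125px
Step 6: 17.0 × 1.125⁶ = 34.464px
Difference: 34.464 − 19.125 = 15.339px

15.3px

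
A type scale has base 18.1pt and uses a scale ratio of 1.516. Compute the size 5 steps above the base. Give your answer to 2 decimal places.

Each step on a modular scale multiplies by the ratio, so the size n steps from the base is base × ratioⁿ.
18.1 × 1.516⁵ = 18.1 × 8.00748 ≈ 144.94

144.94pt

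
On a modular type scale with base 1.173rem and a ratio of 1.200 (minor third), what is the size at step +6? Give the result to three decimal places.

A modular type scale is a geometric sequence: sizeₙ = base × rⁿ.
1.173 × 1.200⁶ = 1.173 × 2.98598 ≈ 3.503

3.503rem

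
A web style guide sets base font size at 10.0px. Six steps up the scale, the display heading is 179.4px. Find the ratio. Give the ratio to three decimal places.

r⁶ = 179.4 / 10.0, so r = (179.4/10.0)^(1/6).
r = 17.9400^(1/6) ≈ 1.6180

1.618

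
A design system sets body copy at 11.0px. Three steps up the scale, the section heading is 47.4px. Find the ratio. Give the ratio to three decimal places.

r³ = 47.4 / 11.0, so r = (47.4/11.0)^(1/3).
r = 4.3091^(1/3) ≈ 1.6273

1.627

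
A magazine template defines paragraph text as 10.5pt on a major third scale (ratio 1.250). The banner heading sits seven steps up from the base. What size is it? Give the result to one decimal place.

50.1pt

Every step multiplies by the scale ratio.
10.5 × 1.250⁷ = 10.5 × 4.76837 ≈ 50.07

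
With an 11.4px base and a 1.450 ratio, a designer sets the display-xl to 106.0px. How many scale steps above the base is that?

1.450ⁿ = 106.0 / 11.4 = 9.2982
n = ln(9.2982) / ln(1.450) = 2.2298 / 0.3716 ≈ 6.00

6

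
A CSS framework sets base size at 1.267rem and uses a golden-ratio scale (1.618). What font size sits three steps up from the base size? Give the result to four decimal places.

1.267 × 1.618³ = 1.267 × 4.23580 ≈ 5.3668

5.3668rem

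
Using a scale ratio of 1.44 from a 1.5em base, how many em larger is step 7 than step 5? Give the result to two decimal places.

Step 5: 1.5 × 1.44⁵ = 9.2876em
Step 7: 1.5 × 1.44⁷ = 19.2588em
Difference: 19.2588 − 9.2876 = 9.9712em

9.97em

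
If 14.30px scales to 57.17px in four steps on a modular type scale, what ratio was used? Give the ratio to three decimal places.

r⁴ = 57.17 / 14.30, so r = (57.17/14.30)^(1/4).
r = 3.9979^(1/4) ≈ 1.4140

1.414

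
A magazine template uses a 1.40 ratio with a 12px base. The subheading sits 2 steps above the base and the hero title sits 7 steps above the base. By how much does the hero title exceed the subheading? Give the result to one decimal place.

103.0px

Step 2: 12.0 × 1.40² = 23.520px
Step 7: 12.0 × 1.40⁷ = 126.496px
Difference: 126.496 − 23.520 = 102.976px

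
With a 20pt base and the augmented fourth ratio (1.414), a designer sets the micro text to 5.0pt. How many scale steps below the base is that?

4

1.414ⁿ = 20 / 5.0 = 4.0000
n = ln(4.0000) / ln(1.414) = 1.3863 / 0.3464 ≈ 4.00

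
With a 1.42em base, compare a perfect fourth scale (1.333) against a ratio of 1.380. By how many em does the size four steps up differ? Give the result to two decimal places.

0.67em

Perfect fourth: 1.42 × 1.333⁴ = 4.4834em
At 1.380: 1.42 × 1.380⁴ = 5.1500em
Difference: 5.1500 − 4.4834 = 0.6666em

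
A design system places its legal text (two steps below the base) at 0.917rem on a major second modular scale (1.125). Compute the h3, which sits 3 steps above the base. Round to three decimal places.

Moving from step -2 to step +3 is 5 steps up, so multiply by r⁵.
0.917 × 1.125⁵ = 0.917 × 1.80203 ≈ 1.652

1.652rem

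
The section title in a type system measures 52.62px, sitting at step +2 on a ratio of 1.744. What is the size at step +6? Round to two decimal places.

486.78px

52.62 × 1.744⁴ = 52.62 × 9.25094 ≈ 486.785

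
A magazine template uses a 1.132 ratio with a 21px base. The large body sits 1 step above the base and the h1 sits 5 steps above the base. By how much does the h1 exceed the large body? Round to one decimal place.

15.3px

Step 1: 21.0 × 1.132 = 23.772px
Step 5: 21.0 × 1.132⁵ = 39.035px
Difference: 39.035 − 23.772 = 15.263px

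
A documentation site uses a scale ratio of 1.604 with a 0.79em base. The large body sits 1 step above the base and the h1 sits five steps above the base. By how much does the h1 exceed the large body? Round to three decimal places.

Step 1: 0.79 × 1.604 = 1.26716em
Step 5: 0.79 × 1.604⁵ = 8.38782em
Difference: 8.38782 − 1.26716 = 7.12066em

7.121em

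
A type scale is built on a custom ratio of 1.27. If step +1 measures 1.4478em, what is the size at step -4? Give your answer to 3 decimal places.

0.438em

1.4478 ÷ 1.27⁵ = 1.4478 ÷ 3.30384 ≈ 0.438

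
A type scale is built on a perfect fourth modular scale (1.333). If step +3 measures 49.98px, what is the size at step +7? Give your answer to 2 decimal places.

157.80px

49.98 × 1.333⁴ = 49.98 × 3.15733 ≈ 157.804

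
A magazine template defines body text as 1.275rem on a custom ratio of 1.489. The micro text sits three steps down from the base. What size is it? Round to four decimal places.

1.275 ÷ 1.489³ = 1.275 ÷ 3.30129 ≈ 0.3862

0.3862rem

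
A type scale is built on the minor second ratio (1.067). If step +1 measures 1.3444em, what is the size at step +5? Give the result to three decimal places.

The gap is 5 − (1) = 4 steps, so the factor is 1.067^4.
1.3444 × 1.067⁴ = 1.3444 × 1.29616 ≈ 1.743

1.743em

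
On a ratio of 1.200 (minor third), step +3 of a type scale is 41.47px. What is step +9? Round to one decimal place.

Moving from step +3 to step +9 is 6 steps up, so multiply by r⁶.
41.47 × 1.200⁶ = 41.47 × 2.98598 ≈ 123.829

123.8px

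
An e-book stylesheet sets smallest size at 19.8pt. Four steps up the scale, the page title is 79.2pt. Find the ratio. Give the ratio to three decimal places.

The ratio satisfies 19.8 × r⁴ = 79.2, so r = (79.2 / 19.8)^(1/4).
r = 4.0000^(1/4) ≈ 1.4142

1.414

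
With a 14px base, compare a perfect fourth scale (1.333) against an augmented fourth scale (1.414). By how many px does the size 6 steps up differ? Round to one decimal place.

33.4px

Perfect fourth: 14.0 × 1.333⁶ = 78.543px
Augmented fourth: 14.0 × 1.414⁶ = 111.899px
Difference: 111.899 − 78.543 = 33.356px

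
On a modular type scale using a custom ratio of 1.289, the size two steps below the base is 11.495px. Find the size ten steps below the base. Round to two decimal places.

1.51px

The gap is -10 − (-2) = -8 steps, so the factor is 1.289^-8.
11.495 ÷ 1.289⁸ = 11.495 ÷ 7.62120 ≈ 1.508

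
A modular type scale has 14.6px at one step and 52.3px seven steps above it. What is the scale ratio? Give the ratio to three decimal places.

1.200

The ratio satisfies 14.6 × r⁷ = 52.3, so r = (52.3 / 14.6)^(1/7).
r = 3.5822^(1/7) ≈ 1.2000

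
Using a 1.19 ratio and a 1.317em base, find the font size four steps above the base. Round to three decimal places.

Every step multiplies by the scale ratio.
1.317 × 1.19⁴ = 1.317 × 2.00534 ≈ 2.641

2.641em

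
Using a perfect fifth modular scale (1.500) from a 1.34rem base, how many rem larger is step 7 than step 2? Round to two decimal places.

Step 2: 1.34 × 1.500² = 3.0150rem
Step 7: 1.34 × 1.500⁷ = 22.8952rem
Difference: 22.8952 − 3.0150 = 19.8802rem

19.88rem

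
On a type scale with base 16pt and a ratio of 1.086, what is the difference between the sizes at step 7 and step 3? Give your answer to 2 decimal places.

8.01pt

Step 3: 16.0 × 1.086³ = 20.4932pt
Step 7: 16.0 × 1.086⁷ = 28.5055pt
Difference: 28.5055 − 20.4932 = 8.0123pt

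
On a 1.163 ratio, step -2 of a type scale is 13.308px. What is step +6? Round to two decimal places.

13.308 × 1.163⁸ = 13.308 × 3.34686 ≈ 44.540

44.54px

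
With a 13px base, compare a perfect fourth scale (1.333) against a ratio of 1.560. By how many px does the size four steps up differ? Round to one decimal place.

35.9px

Perfect fourth: 13.0 × 1.333⁴ = 41.045px
At 1.560: 13.0 × 1.560⁴ = 76.991px
Difference: 76.991 − 41.045 = 35.946px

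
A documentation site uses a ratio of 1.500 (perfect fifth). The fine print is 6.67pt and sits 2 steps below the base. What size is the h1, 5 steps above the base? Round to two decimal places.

Moving from step -2 to step +5 is 7 steps up, so multiply by r⁷.
6.67 × 1.500⁷ = 6.67 × 17.08594 ≈ 113.963

113.96pt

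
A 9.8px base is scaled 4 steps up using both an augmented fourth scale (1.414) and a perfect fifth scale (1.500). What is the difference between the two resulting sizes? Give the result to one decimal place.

10.4px

Augmented fourth: 9.8 × 1.414⁴ = 39.176px
Perfect fifth: 9.8 × 1.500⁴ = 49.613px
Difference: 49.613 − 39.176 = 10.437px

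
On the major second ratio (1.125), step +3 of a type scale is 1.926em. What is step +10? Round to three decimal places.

4.393em

The gap is 10 − (3) = 7 steps, so the factor is 1.125^7.
1.926 × 1.125⁷ = 1.926 × 2.28070 ≈ 4.393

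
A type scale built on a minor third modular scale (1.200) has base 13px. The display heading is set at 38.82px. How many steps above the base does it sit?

1.200ⁿ = 38.82 / 13 = 2.9862
n = ln(2.9862) / ln(1.200) = 1.0940 / 0.1823 ≈ 6.00

6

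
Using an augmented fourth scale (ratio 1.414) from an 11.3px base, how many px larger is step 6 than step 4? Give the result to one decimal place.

45.1px

Step 4: 11.3 × 1.414⁴ = 45.173px
Step 6: 11.3 × 1.414⁶ = 90.318px
Difference: 90.318 − 45.173 = 45.145px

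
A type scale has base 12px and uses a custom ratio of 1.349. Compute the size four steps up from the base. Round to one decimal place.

12.0 × 1.349⁴ = 12.0 × 3.31168 ≈ 39.74

39.7px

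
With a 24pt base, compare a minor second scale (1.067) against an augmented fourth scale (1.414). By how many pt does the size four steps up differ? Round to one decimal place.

Minor second: 24.0 × 1.067⁴ = 31.108pt
Augmented fourth: 24.0 × 1.414⁴ = 95.942pt
Difference: 95.942 − 31.108 = 64.834pt

64.8pt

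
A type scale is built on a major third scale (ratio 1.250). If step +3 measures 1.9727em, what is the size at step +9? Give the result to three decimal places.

1.9727 × 1.250⁶ = 1.9727 × 3.81470 ≈ 7.525

7.525em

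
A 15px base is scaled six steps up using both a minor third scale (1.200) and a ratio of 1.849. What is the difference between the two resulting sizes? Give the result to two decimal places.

554.60px

Minor third: 15.0 × 1.200⁶ = 44.7898px
At 1.849: 15.0 × 1.849⁶ = 599.3945px
Difference: 599.3945 − 44.7898 = 554.6047px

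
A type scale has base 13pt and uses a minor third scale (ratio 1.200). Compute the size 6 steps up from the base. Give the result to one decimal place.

38.8pt

Each step on a modular scale multiplies by the ratio, so the size n steps from the base is base × ratioⁿ.
13.0 × 1.200⁶ = 13.0 × 2.98598 ≈ 38.82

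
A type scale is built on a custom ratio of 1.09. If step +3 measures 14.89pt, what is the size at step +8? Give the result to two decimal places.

Moving from step +3 to step +8 is 5 steps up, so multiply by r⁵.
14.89 × 1.09⁵ = 14.89 × 1.53862 ≈ 22.910

22.91pt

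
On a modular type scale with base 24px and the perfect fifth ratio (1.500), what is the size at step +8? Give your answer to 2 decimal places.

615.09px

Every step multiplies by the scale ratio.
24.0 × 1.500⁸ = 24.0 × 25.62891 ≈ 615.09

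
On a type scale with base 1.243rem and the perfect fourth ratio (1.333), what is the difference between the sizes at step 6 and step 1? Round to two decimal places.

5.32rem

Step 1: 1.243 × 1.333 = 1.6569rem
Step 6: 1.243 × 1.333⁶ = 6.9735rem
Difference: 6.9735 − 1.6569 = 5.3166rem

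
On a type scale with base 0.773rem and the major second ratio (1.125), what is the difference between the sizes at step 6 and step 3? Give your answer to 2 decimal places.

0.47rem

Step 3: 0.773 × 1.125³ = 1.1006rem
Step 6: 0.773 × 1.125⁶ = 1.5671rem
Difference: 1.5671 − 1.1006 = 0.4665rem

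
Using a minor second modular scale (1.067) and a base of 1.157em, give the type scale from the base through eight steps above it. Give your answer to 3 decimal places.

Step 0: 1.157em
Step 1: 1.157 × 1.067 = 1.235
Step 2: 1.157 × 1.067² = 1.317
Step 3: 1.157 × 1.067³ = 1.405
Step 4: 1.157 × 1.067⁴ = 1.500
Step 5: 1.157 × 1.067⁵ = 1.600
Step 6: 1.157 × 1.067⁶ = 1.707
Step 7: 1.157 × 1.067⁷ = 1.822
Step 8: 1.157 × 1.067⁸ = 1.944

1.157em, 1.235em, 1.317em, 1.405em, 1.500em, 1.600em, 1.707em, 1.822em, 1.944em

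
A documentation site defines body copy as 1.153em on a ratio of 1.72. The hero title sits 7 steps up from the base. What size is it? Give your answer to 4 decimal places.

51.3486em

Each step on a modular scale multiplies by the ratio, so the size n steps from the base is base × ratioⁿ.
1.153 × 1.72⁷ = 1.153 × 44.53476 ≈ 51.3486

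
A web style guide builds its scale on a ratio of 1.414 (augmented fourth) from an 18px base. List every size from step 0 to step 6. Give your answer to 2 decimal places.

Step 0: 18px
Step 1: 18.0 × 1.414 = 25.45
Step 2: 18.0 × 1.414² = 35.99
Step 3: 18.0 × 1.414³ = 50.89
Step 4: 18.0 × 1.414⁴ = 71.96
Step 5: 18.0 × 1.414⁵ = 101.75
Step 6: 18.0 × 1.414⁶ = 143.87

18.00px, 25.45px, 35.99px, 50.89px, 71.96px, 101.75px, 143.87px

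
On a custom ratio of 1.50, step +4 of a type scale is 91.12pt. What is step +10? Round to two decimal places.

1037.91pt

91.12 × 1.50⁶ = 91.12 × 11.39062 ≈ 1037.914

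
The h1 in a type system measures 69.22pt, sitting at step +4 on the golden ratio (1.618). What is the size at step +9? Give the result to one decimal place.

767.6pt

69.22 × 1.618⁵ = 69.22 × 11.08901 ≈ 767.581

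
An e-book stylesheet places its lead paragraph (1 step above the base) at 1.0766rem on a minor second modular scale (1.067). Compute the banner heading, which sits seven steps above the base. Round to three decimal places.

1.589rem

1.0766 × 1.067⁶ = 1.0766 × 1.47566 ≈ 1.589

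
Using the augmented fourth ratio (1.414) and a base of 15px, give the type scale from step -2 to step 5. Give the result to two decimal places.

Step -2: 15.0 ÷ 1.414² = 7.50
Step -1: 15.0 ÷ 1.414 = 10.61
Step 0: 15px
Step 1: 15.0 × 1.414 = 21.21
Step 2: 15.0 × 1.414² = 29.99
Step 3: 15.0 × 1.414³ = 42.41
Step 4: 15.0 × 1.414⁴ = 59.96
Step 5: 15.0 × 1.414⁵ = 84.79

7.50px, 10.61px, 15.00px, 21.21px, 29.99px, 42.41px, 59.96px, 84.79px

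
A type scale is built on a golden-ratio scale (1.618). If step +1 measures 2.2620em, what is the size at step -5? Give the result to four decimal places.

0.1261em

The gap is -5 − (1) = -6 steps, so the factor is 1.618^-6.
2.2620 ÷ 1.618⁶ = 2.2620 ÷ 17.94201 ≈ 0.1261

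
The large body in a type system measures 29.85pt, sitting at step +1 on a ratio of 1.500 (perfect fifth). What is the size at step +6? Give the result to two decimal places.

The gap is 6 − (1) = 5 steps, so the factor is 1.500^5.
29.85 × 1.500⁵ = 29.85 × 7.59375 ≈ 226.673

226.67pt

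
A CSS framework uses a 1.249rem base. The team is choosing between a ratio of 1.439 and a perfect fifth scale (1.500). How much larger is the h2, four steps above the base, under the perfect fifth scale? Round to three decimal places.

At 1.439: 1.249 × 1.439⁴ = 5.35557rem
Perfect fifth: 1.249 × 1.500⁴ = 6.32306rem
Difference: 6.32306 − 5.35557 = 0.96749rem

0.967rem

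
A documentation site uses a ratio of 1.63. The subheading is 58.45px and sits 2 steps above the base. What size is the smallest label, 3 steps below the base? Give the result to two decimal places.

58.45 ÷ 1.63⁵ = 58.45 ÷ 11.50636 ≈ 5.080

5.08px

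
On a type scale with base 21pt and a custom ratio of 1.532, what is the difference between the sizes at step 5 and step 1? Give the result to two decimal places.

Step 1: 21.0 × 1.532 = 32.1720pt
Step 5: 21.0 × 1.532⁵ = 177.2202pt
Difference: 177.2202 − 32.1720 = 145.0482pt

145.05pt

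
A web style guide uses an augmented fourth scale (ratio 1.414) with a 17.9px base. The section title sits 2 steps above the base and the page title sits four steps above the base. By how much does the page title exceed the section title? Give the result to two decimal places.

35.77px

Step 2: 17.9 × 1.414² = 35.7892px
Step 4: 17.9 × 1.414⁴ = 71.5568px
Difference: 71.5568 − 35.7892 = 35.7676px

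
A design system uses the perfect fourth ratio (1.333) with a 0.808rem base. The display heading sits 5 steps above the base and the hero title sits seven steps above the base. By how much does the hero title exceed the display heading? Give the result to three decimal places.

Step 5: 0.808 × 1.333⁵ = 3.40065rem
Step 7: 0.808 × 1.333⁷ = 6.04258rem
Difference: 6.04258 − 3.40065 = 2.64193rem

2.642rem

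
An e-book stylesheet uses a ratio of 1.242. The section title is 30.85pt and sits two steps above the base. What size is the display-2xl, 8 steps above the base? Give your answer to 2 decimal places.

Moving from step +2 to step +8 is 6 steps up, so multiply by r⁶.
30.85 × 1.242⁶ = 30.85 × 3.67054 ≈ 113.236

113.24pt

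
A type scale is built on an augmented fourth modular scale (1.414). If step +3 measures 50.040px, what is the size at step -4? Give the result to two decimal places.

50.040 ÷ 1.414⁷ = 50.040 ÷ 11.30175 ≈ 4.428

4.43px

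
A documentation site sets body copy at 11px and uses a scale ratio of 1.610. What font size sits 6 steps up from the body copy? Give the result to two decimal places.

A modular type scale is a geometric sequence: sizeₙ = base × rⁿ.
11.0 × 1.610⁶ = 11.0 × 17.41627 ≈ 191.58

191.58px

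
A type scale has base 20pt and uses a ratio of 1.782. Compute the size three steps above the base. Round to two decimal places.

20.0 × 1.782³ = 20.0 × 5.65878 ≈ 113.18

113.18pt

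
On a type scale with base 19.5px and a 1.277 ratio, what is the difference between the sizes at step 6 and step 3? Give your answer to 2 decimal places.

43.96px

Step 3: 19.5 × 1.277³ = 40.6076px
Step 6: 19.5 × 1.277⁶ = 84.5629px
Difference: 84.5629 − 40.6076 = 43.9553px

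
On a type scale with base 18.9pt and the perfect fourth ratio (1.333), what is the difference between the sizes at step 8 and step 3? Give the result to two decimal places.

143.64pt

Step 3: 18.9 × 1.333³ = 44.7664pt
Step 8: 18.9 × 1.333⁸ = 188.4096pt
Difference: 188.4096 − 44.7664 = 143.6432pt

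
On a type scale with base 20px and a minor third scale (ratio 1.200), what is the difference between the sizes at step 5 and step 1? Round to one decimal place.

Step 1: 20.0 × 1.200 = 24.000px
Step 5: 20.0 × 1.200⁵ = 49.766px
Difference: 49.766 − 24.000 = 25.766px

25.8px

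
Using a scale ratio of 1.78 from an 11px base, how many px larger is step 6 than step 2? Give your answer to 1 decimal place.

315.0px

Step 2: 11.0 × 1.78² = 34.852px
Step 6: 11.0 × 1.78⁶ = 349.875px
Difference: 349.875 − 34.852 = 315.023px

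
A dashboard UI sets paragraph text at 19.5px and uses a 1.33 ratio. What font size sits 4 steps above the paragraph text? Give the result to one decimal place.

19.5 × 1.33⁴ = 19.5 × 3.12901 ≈ 61.02

61.0px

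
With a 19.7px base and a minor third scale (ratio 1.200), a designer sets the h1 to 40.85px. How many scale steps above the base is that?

1.200ⁿ = 40.85 / 19.7 = 2.0736
n = ln(2.0736) / ln(1.200) = 0.7293 / 0.1823 ≈ 4.00

4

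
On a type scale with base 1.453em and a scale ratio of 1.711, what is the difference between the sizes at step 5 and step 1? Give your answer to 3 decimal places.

18.821em

Step 1: 1.453 × 1.711 = 2.48608em
Step 5: 1.453 × 1.711⁵ = 21.30667em
Difference: 21.30667 − 2.48608 = 18.82059em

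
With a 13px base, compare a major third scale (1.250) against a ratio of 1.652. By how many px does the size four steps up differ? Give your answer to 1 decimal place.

Major third: 13.0 × 1.250⁴ = 31.738px
At 1.652: 13.0 × 1.652⁴ = 96.824px
Difference: 96.824 − 31.738 = 65.086px

65.1px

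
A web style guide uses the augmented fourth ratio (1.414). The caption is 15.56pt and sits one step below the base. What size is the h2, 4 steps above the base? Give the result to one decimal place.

15.56 × 1.414⁵ = 15.56 × 5.65258 ≈ 87.954

88.0pt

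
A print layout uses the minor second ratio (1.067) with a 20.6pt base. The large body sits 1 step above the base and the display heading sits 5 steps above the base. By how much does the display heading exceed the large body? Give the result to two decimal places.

6.51pt

Step 1: 20.6 × 1.067 = 21.9802pt
Step 5: 20.6 × 1.067⁵ = 28.4898pt
Difference: 28.4898 − 21.9802 = 6.5096pt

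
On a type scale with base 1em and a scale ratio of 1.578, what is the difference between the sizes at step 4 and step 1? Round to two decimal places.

Step 1: 1.0 × 1.578 = 1.5780em
Step 4: 1.0 × 1.578⁴ = 6.2005em
Difference: 6.2005 − 1.5780 = 4.6225em

4.62em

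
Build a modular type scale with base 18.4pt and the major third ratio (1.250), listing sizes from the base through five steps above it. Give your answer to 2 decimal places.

18.40pt, 23.00pt, 28.75pt, 35.94pt, 44.92pt, 56.15pt

Step 0: 18.4pt
Step 1: 18.4 × 1.250 = 23.00
Step 2: 18.4 × 1.250² = 28.75
Step 3: 18.4 × 1.250³ = 35.94
Step 4: 18.4 × 1.250⁴ = 44.92
Step 5: 18.4 × 1.250⁵ = 56.15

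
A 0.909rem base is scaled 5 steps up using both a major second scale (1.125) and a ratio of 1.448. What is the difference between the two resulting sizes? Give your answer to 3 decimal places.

Major second: 0.909 × 1.125⁵ = 1.63805rem
At 1.448: 0.909 × 1.448⁵ = 5.78638rem
Difference: 5.78638 − 1.63805 = 4.14833rem

4.148rem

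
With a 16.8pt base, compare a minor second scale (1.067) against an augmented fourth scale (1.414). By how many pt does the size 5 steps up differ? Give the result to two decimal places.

Minor second: 16.8 × 1.067⁵ = 23.2344pt
Augmented fourth: 16.8 × 1.414⁵ = 94.9634pt
Difference: 94.9634 − 23.2344 = 71.7290pt

71.73pt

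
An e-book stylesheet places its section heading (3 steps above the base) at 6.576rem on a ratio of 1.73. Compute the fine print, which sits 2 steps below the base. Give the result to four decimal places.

0.4244rem

The gap is -2 − (3) = -5 steps, so the factor is 1.73^-5.
6.576 ÷ 1.73⁵ = 6.576 ÷ 15.49639 ≈ 0.4244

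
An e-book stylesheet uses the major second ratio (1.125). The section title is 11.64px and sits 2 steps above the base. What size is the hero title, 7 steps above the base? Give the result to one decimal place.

21.0px

11.64 × 1.125⁵ = 11.64 × 1.80203 ≈ 20.976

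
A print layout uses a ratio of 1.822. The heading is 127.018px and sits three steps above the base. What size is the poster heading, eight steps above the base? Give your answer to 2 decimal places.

The gap is 8 − (3) = 5 steps, so the factor is 1.822^5.
127.018 × 1.822⁵ = 127.018 × 20.07899 ≈ 2550.393

2550.39px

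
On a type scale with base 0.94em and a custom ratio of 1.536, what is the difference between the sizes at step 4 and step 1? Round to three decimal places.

3.788em

Step 1: 0.94 × 1.536 = 1.44384em
Step 4: 0.94 × 1.536⁴ = 5.23230em
Difference: 5.23230 − 1.44384 = 3.78846em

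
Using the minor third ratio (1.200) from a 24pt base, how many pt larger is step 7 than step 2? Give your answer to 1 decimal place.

Step 2: 24.0 × 1.200² = 34.560pt
Step 7: 24.0 × 1.200⁷ = 85.996pt
Difference: 85.996 − 34.560 = 51.436pt

51.4pt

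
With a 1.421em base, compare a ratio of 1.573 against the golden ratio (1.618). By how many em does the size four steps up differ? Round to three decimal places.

At 1.573: 1.421 × 1.573⁴ = 8.69979em
Golden ratio: 1.421 × 1.618⁴ = 9.73886em
Difference: 9.73886 − 8.69979 = 1.03907em

1.039em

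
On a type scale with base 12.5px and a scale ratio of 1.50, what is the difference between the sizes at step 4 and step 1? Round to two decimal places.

Step 1: 12.5 × 1.50 = 18.7500px
Step 4: 12.5 × 1.50⁴ = 63.2812px
Difference: 63.2812 − 18.7500 = 44.5312px

44.53px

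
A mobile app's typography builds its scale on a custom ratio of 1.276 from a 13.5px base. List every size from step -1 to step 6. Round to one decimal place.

10.6px, 13.5px, 17.2px, 22.0px, 28.0px, 35.8px, 45.7px, 58.3px

Step -1: 13.5 ÷ 1.276 = 10.6
Step 0: 13.5px
Step 1: 13.5 × 1.276 = 17.2
Step 2: 13.5 × 1.276² = 22.0
Step 3: 13.5 × 1.276³ = 28.0
Step 4: 13.5 × 1.276⁴ = 35.8
Step 5: 13.5 × 1.276⁵ = 45.7
Step 6: 13.5 × 1.276⁶ = 58.3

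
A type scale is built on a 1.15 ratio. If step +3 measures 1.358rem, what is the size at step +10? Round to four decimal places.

The gap is 10 − (3) = 7 steps, so the factor is 1.15^7.
1.358 × 1.15⁷ = 1.358 × 2.66002 ≈ 3.6123

3.6123rem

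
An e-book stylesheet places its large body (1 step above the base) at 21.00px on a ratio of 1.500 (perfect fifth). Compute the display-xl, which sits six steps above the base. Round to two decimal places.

Moving from step +1 to step +6 is 5 steps up, so multiply by r⁵.
21.00 × 1.500⁵ = 21.00 × 7.59375 ≈ 159.469

159.47px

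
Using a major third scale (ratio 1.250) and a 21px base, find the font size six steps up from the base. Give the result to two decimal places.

80.11px

21.0 × 1.250⁶ = 21.0 × 3.81470 ≈ 80.11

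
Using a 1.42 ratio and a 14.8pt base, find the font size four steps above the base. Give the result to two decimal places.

60.17pt

14.8 × 1.42⁴ = 14.8 × 4.06587 ≈ 60.17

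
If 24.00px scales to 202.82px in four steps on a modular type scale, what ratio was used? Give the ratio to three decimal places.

1.705

The ratio satisfies 24.00 × r⁴ = 202.82, so r = (202.82 / 24.00)^(1/4).
r = 8.4508^(1/4) ≈ 1.7050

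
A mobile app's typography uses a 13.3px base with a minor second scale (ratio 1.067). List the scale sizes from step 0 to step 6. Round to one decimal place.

Step 0: 13.3px
Step 1: 13.3 × 1.067 = 14.2
Step 2: 13.3 × 1.067² = 15.1
Step 3: 13.3 × 1.067³ = 16.2
Step 4: 13.3 × 1.067⁴ = 17.2
Step 5: 13.3 × 1.067⁵ = 18.4
Step 6: 13.3 × 1.067⁶ = 19.6

13.3px, 14.2px, 15.1px, 16.2px, 17.2px, 18.4px, 19.6px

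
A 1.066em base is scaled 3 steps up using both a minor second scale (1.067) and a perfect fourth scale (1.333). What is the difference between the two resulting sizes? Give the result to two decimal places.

Minor second: 1.066 × 1.067³ = 1.2949em
Perfect fourth: 1.066 × 1.333³ = 2.5249em
Difference: 2.5249 − 1.2949 = 1.2300em

1.23em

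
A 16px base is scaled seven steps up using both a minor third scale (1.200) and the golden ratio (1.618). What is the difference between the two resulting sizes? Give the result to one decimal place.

Minor third: 16.0 × 1.200⁷ = 57.331px
Golden ratio: 16.0 × 1.618⁷ = 464.483px
Difference: 464.483 − 57.331 = 407.152px

407.2px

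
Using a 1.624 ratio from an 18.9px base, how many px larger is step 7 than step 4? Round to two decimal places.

Step 4: 18.9 × 1.624⁴ = 131.4637px
Step 7: 18.9 × 1.624⁷ = 563.0721px
Difference: 563.0721 − 131.4637 = 431.6084px

431.61px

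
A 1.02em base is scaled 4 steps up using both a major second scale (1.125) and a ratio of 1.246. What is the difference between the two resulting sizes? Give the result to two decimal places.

Major second: 1.02 × 1.125⁴ = 1.6338em
At 1.246: 1.02 × 1.246⁴ = 2.4585em
Difference: 2.4585 − 1.6338 = 0.8247em

0.82em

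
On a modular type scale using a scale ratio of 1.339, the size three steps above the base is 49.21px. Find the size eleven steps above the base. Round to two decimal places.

The gap is 11 − (3) = 8 steps, so the factor is 1.339^8.
49.21 × 1.339⁸ = 49.21 × 10.33343 ≈ 508.508

508.51px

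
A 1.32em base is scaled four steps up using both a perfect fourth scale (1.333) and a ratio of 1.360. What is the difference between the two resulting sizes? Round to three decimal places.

0.348em

Perfect fourth: 1.32 × 1.333⁴ = 4.16768em
At 1.360: 1.32 × 1.360⁴ = 4.51575em
Difference: 4.51575 − 4.16768 = 0.34807em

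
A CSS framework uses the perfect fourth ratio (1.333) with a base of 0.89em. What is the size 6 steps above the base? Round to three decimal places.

0.89 × 1.333⁶ = 0.89 × 5.61023 ≈ 4.993

4.993em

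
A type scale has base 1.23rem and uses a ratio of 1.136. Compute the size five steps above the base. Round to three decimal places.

2.327rem

Every step multiplies by the scale ratio.
1.23 × 1.136⁵ = 1.23 × 1.89187 ≈ 2.327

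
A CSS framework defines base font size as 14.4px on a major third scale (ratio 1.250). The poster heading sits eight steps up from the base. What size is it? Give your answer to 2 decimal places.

85.83px

Every step multiplies by the scale ratio.
14.4 × 1.250⁸ = 14.4 × 5.96046 ≈ 85.83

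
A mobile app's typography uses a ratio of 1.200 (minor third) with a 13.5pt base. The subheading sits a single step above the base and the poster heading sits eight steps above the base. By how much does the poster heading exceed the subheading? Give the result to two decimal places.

41.85pt

Step 1: 13.5 × 1.200 = 16.2000pt
Step 8: 13.5 × 1.200⁸ = 58.0475pt
Difference: 58.0475 − 16.2000 = 41.8475pt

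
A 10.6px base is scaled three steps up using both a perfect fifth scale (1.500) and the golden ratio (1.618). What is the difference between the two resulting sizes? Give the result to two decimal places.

Perfect fifth: 10.6 × 1.500³ = 35.7750px
Golden ratio: 10.6 × 1.618³ = 44.8995px
Difference: 44.8995 − 35.7750 = 9.1245px

9.12px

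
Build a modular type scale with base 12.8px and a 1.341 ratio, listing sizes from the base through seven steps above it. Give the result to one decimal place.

Step 0: 12.8px
Step 1: 12.8 × 1.341 = 17.2
Step 2: 12.8 × 1.341² = 23.0
Step 3: 12.8 × 1.341³ = 30.9
Step 4: 12.8 × 1.341⁴ = 41.4
Step 5: 12.8 × 1.341⁵ = 55.5
Step 6: 12.8 × 1.341⁶ = 74.4
Step 7: 12.8 × 1.341⁷ = 99.8

12.8px, 17.2px, 23.0px, 30.9px, 41.4px, 55.5px, 74.4px, 99.8px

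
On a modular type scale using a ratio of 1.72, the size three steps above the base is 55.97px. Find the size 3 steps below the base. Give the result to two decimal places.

The gap is -3 − (3) = -6 steps, so the factor is 1.72^-6.
55.97 ÷ 1.72⁶ = 55.97 ÷ 25.89230 ≈ 2.162

2.16px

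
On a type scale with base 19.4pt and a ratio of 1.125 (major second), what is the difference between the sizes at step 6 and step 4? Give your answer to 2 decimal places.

8.25pt

Step 4: 19.4 × 1.125⁴ = 31.0750pt
Step 6: 19.4 × 1.125⁶ = 39.3294pt
Difference: 39.3294 − 31.0750 = 8.2544pt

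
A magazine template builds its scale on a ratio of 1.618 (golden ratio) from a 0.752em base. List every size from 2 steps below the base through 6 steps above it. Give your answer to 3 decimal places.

0.287em, 0.465em, 0.752em, 1.217em, 1.969em, 3.185em, 5.154em, 8.339em, 13.492em

Step -2: 0.752 ÷ 1.618² = 0.287
Step -1: 0.752 ÷ 1.618 = 0.465
Step 0: 0.752em
Step 1: 0.752 × 1.618 = 1.217
Step 2: 0.752 × 1.618² = 1.969
Step 3: 0.752 × 1.618³ = 3.185
Step 4: 0.752 × 1.618⁴ = 5.154
Step 5: 0.752 × 1.618⁵ = 8.339
Step 6: 0.752 × 1.618⁶ = 13.492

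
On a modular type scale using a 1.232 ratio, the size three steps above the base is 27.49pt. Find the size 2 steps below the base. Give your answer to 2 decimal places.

9.69pt

27.49 ÷ 1.232⁵ = 27.49 ÷ 2.83827 ≈ 9.685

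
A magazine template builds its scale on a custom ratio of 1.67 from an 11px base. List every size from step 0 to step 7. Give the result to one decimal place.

Step 0: 11px
Step 1: 11.0 × 1.67 = 18.4
Step 2: 11.0 × 1.67² = 30.7
Step 3: 11.0 × 1.67³ = 51.2
Step 4: 11.0 × 1.67⁴ = 85.6
Step 5: 11.0 × 1.67⁵ = 142.9
Step 6: 11.0 × 1.67⁶ = 238.6
Step 7: 11.0 × 1.67⁷ = 398.5

11.0px, 18.4px, 30.7px, 51.2px, 85.6px, 142.9px, 238.6px, 398.5px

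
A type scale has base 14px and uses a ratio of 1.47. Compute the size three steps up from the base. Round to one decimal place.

44.5px

A modular type scale is a geometric sequence: sizeₙ = base × rⁿ.
14.0 × 1.47³ = 14.0 × 3.17652 ≈ 44.47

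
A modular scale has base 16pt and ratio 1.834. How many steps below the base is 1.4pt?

4

1.834ⁿ = 16 / 1.4 = 11.4286
n = ln(11.4286) / ln(1.834) = 2.4361 / 0.6065 ≈ 4.02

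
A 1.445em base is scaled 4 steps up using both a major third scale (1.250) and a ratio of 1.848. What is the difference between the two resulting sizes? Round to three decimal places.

Major third: 1.445 × 1.250⁴ = 3.52783em
At 1.848: 1.445 × 1.848⁴ = 16.85294em
Difference: 16.85294 − 3.52783 = 13.32511em

13.325em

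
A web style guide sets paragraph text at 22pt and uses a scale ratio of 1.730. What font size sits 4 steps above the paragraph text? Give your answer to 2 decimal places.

Each step on a modular scale multiplies by the ratio, so the size n steps from the base is base × ratioⁿ.
22.0 × 1.730⁴ = 22.0 × 8.95745 ≈ 197.06

197.06pt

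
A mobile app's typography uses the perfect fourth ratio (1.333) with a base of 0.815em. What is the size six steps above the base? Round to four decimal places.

4.5723em

0.815 × 1.333⁶ = 0.815 × 5.61023 ≈ 4.5723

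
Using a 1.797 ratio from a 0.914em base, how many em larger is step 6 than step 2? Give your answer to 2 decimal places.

27.83em

Step 2: 0.914 × 1.797² = 2.9515em
Step 6: 0.914 × 1.797⁶ = 30.7776em
Difference: 30.7776 − 2.9515 = 27.8261em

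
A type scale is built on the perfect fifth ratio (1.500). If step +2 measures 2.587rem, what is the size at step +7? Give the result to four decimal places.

2.587 × 1.500⁵ = 2.587 × 7.59375 ≈ 19.6450

19.6450rem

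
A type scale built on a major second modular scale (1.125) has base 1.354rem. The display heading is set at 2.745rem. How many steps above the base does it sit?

1.125ⁿ = 2.745 / 1.354 = 2.0273
n = ln(2.0273) / ln(1.125) = 0.7067 / 0.1178 ≈ 6.00

6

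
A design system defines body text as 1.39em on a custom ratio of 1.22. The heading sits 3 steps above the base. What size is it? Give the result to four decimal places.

2.5240em

A modular type scale is a geometric sequence: sizeₙ = base × rⁿ.
1.39 × 1.22³ = 1.39 × 1.81585 ≈ 2.5240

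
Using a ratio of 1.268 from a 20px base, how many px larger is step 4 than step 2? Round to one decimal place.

Step 2: 20.0 × 1.268² = 32.156px
Step 4: 20.0 × 1.268⁴ = 51.702px
Difference: 51.702 − 32.156 = 19.546px

19.5px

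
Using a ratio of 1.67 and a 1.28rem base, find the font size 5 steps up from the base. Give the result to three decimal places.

16.626rem

1.28 × 1.67⁵ = 1.28 × 12.98920 ≈ 16.626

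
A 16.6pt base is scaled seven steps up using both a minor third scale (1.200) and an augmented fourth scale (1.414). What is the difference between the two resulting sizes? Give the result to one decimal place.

128.1pt

Minor third: 16.6 × 1.200⁷ = 59.481pt
Augmented fourth: 16.6 × 1.414⁷ = 187.609pt
Difference: 187.609 − 59.481 = 128.128pt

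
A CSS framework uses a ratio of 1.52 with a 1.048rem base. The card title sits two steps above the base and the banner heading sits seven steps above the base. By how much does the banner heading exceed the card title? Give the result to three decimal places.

Step 2: 1.048 × 1.52² = 2.42130rem
Step 7: 1.048 × 1.52⁷ = 19.64565rem
Difference: 19.64565 − 2.42130 = 17.22435rem

17.224rem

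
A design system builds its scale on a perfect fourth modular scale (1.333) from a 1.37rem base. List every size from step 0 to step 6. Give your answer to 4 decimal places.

Step 0: 1.37rem
Step 1: 1.37 × 1.333 = 1.8262
Step 2: 1.37 × 1.333² = 2.4343
Step 3: 1.37 × 1.333³ = 3.2450
Step 4: 1.37 × 1.333⁴ = 4.3255
Step 5: 1.37 × 1.333⁵ = 5.7660
Step 6: 1.37 × 1.333⁶ = 7.6860

1.3700rem, 1.8262rem, 2.4343rem, 3.2450rem, 4.3255rem, 5.7660rem, 7.6860rem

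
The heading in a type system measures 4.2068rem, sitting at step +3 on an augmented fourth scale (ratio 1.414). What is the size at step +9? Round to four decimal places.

4.2068 × 1.414⁶ = 4.2068 × 7.99275 ≈ 33.6239

33.6239rem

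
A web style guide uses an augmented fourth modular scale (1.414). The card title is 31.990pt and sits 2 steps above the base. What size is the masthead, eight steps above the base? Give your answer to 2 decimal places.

255.69pt

31.990 × 1.414⁶ = 31.990 × 7.99275 ≈ 255.688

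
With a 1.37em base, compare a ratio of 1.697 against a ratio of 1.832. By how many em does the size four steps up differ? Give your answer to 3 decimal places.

At 1.697: 1.37 × 1.697⁴ = 11.36182em
At 1.832: 1.37 × 1.832⁴ = 15.43201em
Difference: 15.43201 − 11.36182 = 4.07019em

4.070em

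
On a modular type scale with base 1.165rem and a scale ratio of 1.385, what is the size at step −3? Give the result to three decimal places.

0.439rem

Every step multiplies by the scale ratio.
1.165 ÷ 1.385³ = 1.165 ÷ 2.65674 ≈ 0.439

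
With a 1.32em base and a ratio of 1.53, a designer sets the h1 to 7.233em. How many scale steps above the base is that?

1.53ⁿ = 7.233 / 1.32 = 5.4795
n = ln(5.4795) / ln(1.53) = 1.7010 / 0.4253 ≈ 4.00

4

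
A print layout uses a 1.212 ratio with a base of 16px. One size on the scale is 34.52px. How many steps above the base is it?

1.212ⁿ = 34.52 / 16 = 2.1575
n = ln(2.1575) / ln(1.212) = 0.7690 / 0.1923 ≈ 4.00

4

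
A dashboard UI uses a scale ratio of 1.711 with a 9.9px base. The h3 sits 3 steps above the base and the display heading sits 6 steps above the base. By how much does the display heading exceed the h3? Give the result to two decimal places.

Step 3: 9.9 × 1.711³ = 49.5890px
Step 6: 9.9 × 1.711⁶ = 248.3907px
Difference: 248.3907 − 49.5890 = 198.8017px

198.80px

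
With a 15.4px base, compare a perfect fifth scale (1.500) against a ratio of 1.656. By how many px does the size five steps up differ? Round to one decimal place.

74.8px

Perfect fifth: 15.4 × 1.500⁵ = 116.944px
At 1.656: 15.4 × 1.656⁵ = 191.788px
Difference: 191.788 − 116.944 = 74.844px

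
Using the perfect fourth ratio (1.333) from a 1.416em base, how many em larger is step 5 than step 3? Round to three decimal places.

Step 3: 1.416 × 1.333³ = 3.35393em
Step 5: 1.416 × 1.333⁵ = 5.95956em
Difference: 5.95956 − 3.35393 = 2.60563em

2.606em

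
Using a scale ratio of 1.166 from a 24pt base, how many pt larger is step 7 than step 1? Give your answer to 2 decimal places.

42.34pt

Step 1: 24.0 × 1.166 = 27.9840pt
Step 7: 24.0 × 1.166⁷ = 70.3236pt
Difference: 70.3236 − 27.9840 = 42.3396pt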